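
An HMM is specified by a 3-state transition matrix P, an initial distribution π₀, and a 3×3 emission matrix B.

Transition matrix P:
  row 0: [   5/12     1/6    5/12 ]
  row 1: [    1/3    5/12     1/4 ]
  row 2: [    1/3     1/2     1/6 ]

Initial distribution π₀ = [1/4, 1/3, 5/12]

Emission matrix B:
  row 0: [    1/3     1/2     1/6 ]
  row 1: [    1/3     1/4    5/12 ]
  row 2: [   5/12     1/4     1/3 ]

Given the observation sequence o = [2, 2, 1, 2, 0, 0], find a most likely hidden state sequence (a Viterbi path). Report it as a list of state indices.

path = [2, 1, 0, 2, 1, 1]

t=0: δ = [4.167e-02, 1.389e-01, 1.389e-01]  (obs o_0=2)
t=1: δ = [7.716e-03, 2.894e-02, 1.157e-02]  ψ = [1, 2, 1]  (obs o_1=2)
t=2: δ = [4.823e-03, 3.014e-03, 1.808e-03]  ψ = [1, 1, 1]  (obs o_2=1)
t=3: δ = [3.349e-04, 5.233e-04, 6.698e-04]  ψ = [0, 1, 0]  (obs o_3=2)
t=4: δ = [7.442e-05, 1.116e-04, 5.814e-05]  ψ = [2, 2, 0]  (obs o_4=0)
t=5: δ = [1.240e-05, 1.550e-05, 1.292e-05]  ψ = [1, 1, 0]  (obs o_5=0)
backtrack: best end state = 1; path = [2, 1, 0, 2, 1, 1]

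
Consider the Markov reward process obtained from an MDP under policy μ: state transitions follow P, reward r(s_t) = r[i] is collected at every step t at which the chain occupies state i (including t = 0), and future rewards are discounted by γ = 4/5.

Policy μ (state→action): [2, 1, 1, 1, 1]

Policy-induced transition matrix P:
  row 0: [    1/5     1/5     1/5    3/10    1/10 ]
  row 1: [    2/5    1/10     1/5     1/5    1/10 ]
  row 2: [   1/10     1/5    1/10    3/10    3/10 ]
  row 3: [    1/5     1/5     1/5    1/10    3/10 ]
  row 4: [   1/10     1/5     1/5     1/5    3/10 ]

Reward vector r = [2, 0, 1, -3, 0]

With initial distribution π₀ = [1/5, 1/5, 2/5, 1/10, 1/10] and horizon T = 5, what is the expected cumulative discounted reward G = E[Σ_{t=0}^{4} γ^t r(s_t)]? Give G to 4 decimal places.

G = 0.2289

t=0: π = [0.2000, 0.2000, 0.4000, 0.1000, 0.1000], E[r] = 0.5000, γ^t·E[r] = 0.500000, running G = 0.500000
t=1: π = [0.1900, 0.1800, 0.1600, 0.2500, 0.2200], E[r] = -0.2100, γ^t·E[r] = -0.168000, running G = 0.332000
t=2: π = [0.1980, 0.1820, 0.1840, 0.2100, 0.2260], E[r] = -0.0500, γ^t·E[r] = -0.032000, running G = 0.300000
t=3: π = [0.1954, 0.1818, 0.1816, 0.2172, 0.2240], E[r] = -0.0792, γ^t·E[r] = -0.040550, running G = 0.259450
t=4: π = [0.1958, 0.1818, 0.1818, 0.2160, 0.2246], E[r] = -0.0745, γ^t·E[r] = -0.030515, running G = 0.228934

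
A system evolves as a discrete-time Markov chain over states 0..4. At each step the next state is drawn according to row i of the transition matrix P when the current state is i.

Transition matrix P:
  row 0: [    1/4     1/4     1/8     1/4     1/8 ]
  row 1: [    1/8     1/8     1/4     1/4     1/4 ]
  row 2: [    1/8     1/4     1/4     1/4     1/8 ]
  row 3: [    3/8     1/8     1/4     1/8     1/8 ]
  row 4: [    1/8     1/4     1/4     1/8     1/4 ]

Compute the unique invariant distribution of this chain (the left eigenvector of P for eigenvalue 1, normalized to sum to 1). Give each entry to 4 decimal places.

Balance equations π_j = Σ_i π_i·P[i][j]:
  π_0 = 1/4·π_0 + 1/8·π_1 + 1/8·π_2 + 3/8·π_3 + 1/8·π_4
  π_1 = 1/4·π_0 + 1/8·π_1 + 1/4·π_2 + 1/8·π_3 + 1/4·π_4
  π_2 = 1/8·π_0 + 1/4·π_1 + 1/4·π_2 + 1/4·π_3 + 1/4·π_4
  π_3 = 1/4·π_0 + 1/4·π_1 + 1/4·π_2 + 1/8·π_3 + 1/8·π_4
  normalize: π_0 + π_1 + π_2 + π_3 + π_4 = 1
Solving the linear system gives exactly π = [398/1981, 113/566, 891/3962, 115/566, 97/566].

π = [0.2009, 0.1996, 0.2249, 0.2032, 0.1714]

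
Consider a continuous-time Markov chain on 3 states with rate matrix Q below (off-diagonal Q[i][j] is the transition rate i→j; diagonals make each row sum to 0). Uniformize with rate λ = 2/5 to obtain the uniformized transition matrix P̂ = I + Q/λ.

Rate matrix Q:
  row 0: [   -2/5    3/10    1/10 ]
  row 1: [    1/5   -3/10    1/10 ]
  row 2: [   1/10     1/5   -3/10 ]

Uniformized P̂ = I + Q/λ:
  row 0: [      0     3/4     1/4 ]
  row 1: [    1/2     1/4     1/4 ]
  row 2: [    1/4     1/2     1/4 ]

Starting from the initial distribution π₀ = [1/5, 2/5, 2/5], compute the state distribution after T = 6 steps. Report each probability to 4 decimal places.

t=0: π = [0.2000, 0.4000, 0.4000]
t=1: π = [0.3000, 0.4500, 0.2500]
t=2: π = [0.2875, 0.4625, 0.2500]
t=3: π = [0.2938, 0.4563, 0.2500]
t=4: π = [0.2906, 0.4594, 0.2500]
t=5: π = [0.2922, 0.4578, 0.2500]
t=6: π = [0.2914, 0.4586, 0.2500]

π = [0.2914, 0.4586, 0.2500]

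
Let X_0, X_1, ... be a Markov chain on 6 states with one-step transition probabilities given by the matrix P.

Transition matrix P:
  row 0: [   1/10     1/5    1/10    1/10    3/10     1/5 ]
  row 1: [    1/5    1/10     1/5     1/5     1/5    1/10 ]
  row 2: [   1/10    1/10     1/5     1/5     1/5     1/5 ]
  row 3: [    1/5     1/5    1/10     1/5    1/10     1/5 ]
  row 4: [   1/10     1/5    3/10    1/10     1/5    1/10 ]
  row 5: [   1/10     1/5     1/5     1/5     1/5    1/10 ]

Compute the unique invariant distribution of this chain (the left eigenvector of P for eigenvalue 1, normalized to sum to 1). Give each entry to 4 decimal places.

π = [0.1332, 0.1646, 0.1896, 0.1670, 0.1966, 0.1490]

Balance equations π_j = Σ_i π_i·P[i][j]:
  π_0 = 1/10·π_0 + 1/5·π_1 + 1/10·π_2 + 1/5·π_3 + 1/10·π_4 + 1/10·π_5
  π_1 = 1/5·π_0 + 1/10·π_1 + 1/10·π_2 + 1/5·π_3 + 1/5·π_4 + 1/5·π_5
  π_2 = 1/10·π_0 + 1/5·π_1 + 1/5·π_2 + 1/10·π_3 + 3/10·π_4 + 1/5·π_5
  π_3 = 1/10·π_0 + 1/5·π_1 + 1/5·π_2 + 1/5·π_3 + 1/10·π_4 + 1/5·π_5
  π_4 = 3/10·π_0 + 1/5·π_1 + 1/5·π_2 + 1/10·π_3 + 1/5·π_4 + 1/5·π_5
  normalize: π_0 + π_1 + π_2 + π_3 + π_4 + π_5 = 1
Solving the linear system gives exactly π = [1332/10003, 2587/15719, 271/1429, 18378/110033, 21634/110033, 16393/110033].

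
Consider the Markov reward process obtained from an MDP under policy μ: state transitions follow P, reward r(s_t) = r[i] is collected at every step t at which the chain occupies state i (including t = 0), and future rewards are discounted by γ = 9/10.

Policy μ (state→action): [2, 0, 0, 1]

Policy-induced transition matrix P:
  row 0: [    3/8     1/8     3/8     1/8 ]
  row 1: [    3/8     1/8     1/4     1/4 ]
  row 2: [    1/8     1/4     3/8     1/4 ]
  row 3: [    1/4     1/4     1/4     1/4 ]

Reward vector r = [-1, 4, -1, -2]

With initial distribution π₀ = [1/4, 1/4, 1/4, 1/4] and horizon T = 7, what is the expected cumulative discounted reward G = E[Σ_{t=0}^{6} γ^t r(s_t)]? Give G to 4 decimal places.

G = -1.0987

t=0: π = [0.2500, 0.2500, 0.2500, 0.2500], E[r] = 0.0000, γ^t·E[r] = 0.000000, running G = 0.000000
t=1: π = [0.2813, 0.1875, 0.3125, 0.2188], E[r] = -0.2813, γ^t·E[r] = -0.253125, running G = -0.253125
t=2: π = [0.2695, 0.1914, 0.3242, 0.2148], E[r] = -0.2578, γ^t·E[r] = -0.208828, running G = -0.461953
t=3: π = [0.2671, 0.1924, 0.3242, 0.2163], E[r] = -0.2544, γ^t·E[r] = -0.185454, running G = -0.647407
t=4: π = [0.2669, 0.1926, 0.3239, 0.2166], E[r] = -0.2538, γ^t·E[r] = -0.166508, running G = -0.813915
t=5: π = [0.2669, 0.1926, 0.3239, 0.2166], E[r] = -0.2538, γ^t·E[r] = -0.149871, running G = -0.963785
t=6: π = [0.2670, 0.1926, 0.3238, 0.2166], E[r] = -0.2538, γ^t·E[r] = -0.134894, running G = -1.098679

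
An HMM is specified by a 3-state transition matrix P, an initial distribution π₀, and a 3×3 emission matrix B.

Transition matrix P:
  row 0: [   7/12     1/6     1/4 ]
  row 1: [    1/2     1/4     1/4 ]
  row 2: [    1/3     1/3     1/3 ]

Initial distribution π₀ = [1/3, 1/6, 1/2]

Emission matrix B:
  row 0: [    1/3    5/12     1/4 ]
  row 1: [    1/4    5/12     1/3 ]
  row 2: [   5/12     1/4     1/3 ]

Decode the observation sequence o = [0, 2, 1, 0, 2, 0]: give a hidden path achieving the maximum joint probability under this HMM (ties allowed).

path = [2, 1, 0, 0, 0, 0]

t=0: δ = [1.111e-01, 4.167e-02, 2.083e-01]  (obs o_0=0)
t=1: δ = [1.736e-02, 2.315e-02, 2.315e-02]  ψ = [2, 2, 2]  (obs o_1=2)
t=2: δ = [4.823e-03, 3.215e-03, 1.929e-03]  ψ = [1, 2, 2]  (obs o_2=1)
t=3: δ = [9.377e-04, 2.009e-04, 5.023e-04]  ψ = [0, 0, 0]  (obs o_3=0)
t=4: δ = [1.368e-04, 5.582e-05, 7.814e-05]  ψ = [0, 2, 0]  (obs o_4=2)
t=5: δ = [2.659e-05, 6.512e-06, 1.424e-05]  ψ = [0, 2, 0]  (obs o_5=0)
backtrack: best end state = 0; path = [2, 1, 0, 0, 0, 0]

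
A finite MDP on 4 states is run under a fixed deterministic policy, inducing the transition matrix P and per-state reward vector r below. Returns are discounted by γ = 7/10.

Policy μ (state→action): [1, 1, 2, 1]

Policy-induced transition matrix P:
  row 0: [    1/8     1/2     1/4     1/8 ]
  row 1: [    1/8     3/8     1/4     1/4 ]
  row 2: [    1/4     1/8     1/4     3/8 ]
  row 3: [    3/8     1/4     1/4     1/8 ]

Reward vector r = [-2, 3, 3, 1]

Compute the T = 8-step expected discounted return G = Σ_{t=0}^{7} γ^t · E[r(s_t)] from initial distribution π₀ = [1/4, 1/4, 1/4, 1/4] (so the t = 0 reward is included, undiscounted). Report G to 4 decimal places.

t=0: π = [0.2500, 0.2500, 0.2500, 0.2500], E[r] = 1.2500, γ^t·E[r] = 1.250000, running G = 1.250000
t=1: π = [0.2188, 0.3125, 0.2500, 0.2188], E[r] = 1.4688, γ^t·E[r] = 1.028125, running G = 2.278125
t=2: π = [0.2109, 0.3125, 0.2500, 0.2266], E[r] = 1.4922, γ^t·E[r] = 0.731172, running G = 3.009297
t=3: π = [0.2129, 0.3105, 0.2500, 0.2266], E[r] = 1.4824, γ^t·E[r] = 0.508471, running G = 3.517768
t=4: π = [0.2129, 0.3108, 0.2500, 0.2263], E[r] = 1.4829, γ^t·E[r] = 0.356047, running G = 3.873814
t=5: π = [0.2128, 0.3108, 0.2500, 0.2263], E[r] = 1.4832, γ^t·E[r] = 0.249274, running G = 4.123088
t=6: π = [0.2128, 0.3108, 0.2500, 0.2264], E[r] = 1.4831, γ^t·E[r] = 0.174486, running G = 4.297574
t=7: π = [0.2128, 0.3108, 0.2500, 0.2264], E[r] = 1.4831, γ^t·E[r] = 0.122140, running G = 4.419714

G = 4.4197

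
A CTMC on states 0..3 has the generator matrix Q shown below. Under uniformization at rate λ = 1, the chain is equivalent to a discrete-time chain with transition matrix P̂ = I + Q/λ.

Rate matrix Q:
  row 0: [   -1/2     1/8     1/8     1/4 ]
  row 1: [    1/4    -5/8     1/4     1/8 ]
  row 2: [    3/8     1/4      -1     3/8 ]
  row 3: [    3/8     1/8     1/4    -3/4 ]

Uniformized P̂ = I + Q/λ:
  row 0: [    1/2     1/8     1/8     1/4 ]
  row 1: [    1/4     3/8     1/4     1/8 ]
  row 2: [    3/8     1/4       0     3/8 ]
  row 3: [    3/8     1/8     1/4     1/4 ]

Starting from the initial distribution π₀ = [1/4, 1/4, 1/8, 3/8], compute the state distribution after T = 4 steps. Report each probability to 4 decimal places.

π = [0.4007, 0.1938, 0.1597, 0.2459]

t=0: π = [0.2500, 0.2500, 0.1250, 0.3750]
t=1: π = [0.3750, 0.2031, 0.1875, 0.2344]
t=2: π = [0.3965, 0.1992, 0.1563, 0.2480]
t=3: π = [0.3997, 0.1943, 0.1614, 0.2446]
t=4: π = [0.4007, 0.1938, 0.1597, 0.2459]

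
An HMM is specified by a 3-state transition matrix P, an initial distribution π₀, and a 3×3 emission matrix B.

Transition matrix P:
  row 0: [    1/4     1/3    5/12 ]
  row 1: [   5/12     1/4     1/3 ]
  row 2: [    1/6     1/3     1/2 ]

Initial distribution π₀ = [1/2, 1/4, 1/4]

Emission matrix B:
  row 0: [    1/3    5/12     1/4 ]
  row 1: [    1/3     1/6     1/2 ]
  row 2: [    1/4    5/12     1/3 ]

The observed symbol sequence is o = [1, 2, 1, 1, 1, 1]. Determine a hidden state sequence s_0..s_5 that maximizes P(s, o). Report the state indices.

path = [0, 2, 2, 2, 2, 2]

t=0: δ = [2.083e-01, 4.167e-02, 1.042e-01]  (obs o_0=1)
t=1: δ = [1.302e-02, 3.472e-02, 2.894e-02]  ψ = [0, 0, 0]  (obs o_1=2)
t=2: δ = [6.028e-03, 1.608e-03, 6.028e-03]  ψ = [1, 2, 2]  (obs o_2=1)
t=3: δ = [6.279e-04, 3.349e-04, 1.256e-03]  ψ = [0, 0, 2]  (obs o_3=1)
t=4: δ = [8.721e-05, 6.977e-05, 2.616e-04]  ψ = [2, 2, 2]  (obs o_4=1)
t=5: δ = [1.817e-05, 1.454e-05, 5.451e-05]  ψ = [2, 2, 2]  (obs o_5=1)
backtrack: best end state = 2; path = [0, 2, 2, 2, 2, 2]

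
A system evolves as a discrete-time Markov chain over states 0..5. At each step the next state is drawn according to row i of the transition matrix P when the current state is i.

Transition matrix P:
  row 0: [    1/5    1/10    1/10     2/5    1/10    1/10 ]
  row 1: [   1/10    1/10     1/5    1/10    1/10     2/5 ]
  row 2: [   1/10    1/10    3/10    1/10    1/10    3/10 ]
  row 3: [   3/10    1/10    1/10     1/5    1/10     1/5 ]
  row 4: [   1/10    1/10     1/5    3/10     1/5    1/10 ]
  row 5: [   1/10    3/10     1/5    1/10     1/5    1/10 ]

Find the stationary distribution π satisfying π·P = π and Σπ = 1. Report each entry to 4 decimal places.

π = [0.1538, 0.1396, 0.1838, 0.1919, 0.1331, 0.1978]

Balance equations π_j = Σ_i π_i·P[i][j]:
  π_0 = 1/5·π_0 + 1/10·π_1 + 1/10·π_2 + 3/10·π_3 + 1/10·π_4 + 1/10·π_5
  π_1 = 1/10·π_0 + 1/10·π_1 + 1/10·π_2 + 1/10·π_3 + 1/10·π_4 + 3/10·π_5
  π_2 = 1/10·π_0 + 1/5·π_1 + 3/10·π_2 + 1/10·π_3 + 1/5·π_4 + 1/5·π_5
  π_3 = 2/5·π_0 + 1/10·π_1 + 1/10·π_2 + 1/5·π_3 + 3/10·π_4 + 1/10·π_5
  π_4 = 1/10·π_0 + 1/10·π_1 + 1/10·π_2 + 1/10·π_3 + 1/5·π_4 + 1/5·π_5
  normalize: π_0 + π_1 + π_2 + π_3 + π_4 + π_5 = 1
Solving the linear system gives exactly π = [6259/40705, 5681/40705, 7482/40705, 7813/40705, 2167/16282, 3221/16282].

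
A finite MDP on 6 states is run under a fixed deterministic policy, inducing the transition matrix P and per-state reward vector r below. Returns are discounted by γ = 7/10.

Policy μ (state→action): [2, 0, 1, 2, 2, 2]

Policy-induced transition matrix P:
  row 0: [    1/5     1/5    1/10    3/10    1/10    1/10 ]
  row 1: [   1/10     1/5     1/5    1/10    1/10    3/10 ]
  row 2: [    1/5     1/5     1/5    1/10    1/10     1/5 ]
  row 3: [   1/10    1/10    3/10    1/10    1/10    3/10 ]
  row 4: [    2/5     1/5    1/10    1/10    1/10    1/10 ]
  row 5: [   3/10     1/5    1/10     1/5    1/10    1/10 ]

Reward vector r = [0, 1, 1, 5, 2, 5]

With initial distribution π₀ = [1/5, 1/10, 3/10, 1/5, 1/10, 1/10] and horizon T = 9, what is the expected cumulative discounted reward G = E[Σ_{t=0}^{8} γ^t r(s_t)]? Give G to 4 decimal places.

t=0: π = [0.2000, 0.1000, 0.3000, 0.2000, 0.1000, 0.1000], E[r] = 2.1000, γ^t·E[r] = 2.100000, running G = 2.100000
t=1: π = [0.2000, 0.1800, 0.1800, 0.1500, 0.1000, 0.1900], E[r] = 2.2600, γ^t·E[r] = 1.582000, running G = 3.682000
t=2: π = [0.2060, 0.1850, 0.1660, 0.1590, 0.1000, 0.1840], E[r] = 2.2660, γ^t·E[r] = 1.110340, running G = 4.792340
t=3: π = [0.2040, 0.1841, 0.1669, 0.1596, 0.1000, 0.1854], E[r] = 2.2760, γ^t·E[r] = 0.780668, running G = 5.573008
t=4: π = [0.2042, 0.1840, 0.1670, 0.1593, 0.1000, 0.1854], E[r] = 2.2749, γ^t·E[r] = 0.546206, running G = 6.119214
t=5: π = [0.2042, 0.1841, 0.1670, 0.1594, 0.1000, 0.1854], E[r] = 2.2748, γ^t·E[r] = 0.382328, running G = 6.501542
t=6: π = [0.2042, 0.1841, 0.1670, 0.1594, 0.1000, 0.1854], E[r] = 2.2749, γ^t·E[r] = 0.267636, running G = 6.769178
t=7: π = [0.2042, 0.1841, 0.1670, 0.1594, 0.1000, 0.1854], E[r] = 2.2749, γ^t·E[r] = 0.187344, running G = 6.956522
t=8: π = [0.2042, 0.1841, 0.1670, 0.1594, 0.1000, 0.1854], E[r] = 2.2749, γ^t·E[r] = 0.131141, running G = 7.087663

G = 7.0877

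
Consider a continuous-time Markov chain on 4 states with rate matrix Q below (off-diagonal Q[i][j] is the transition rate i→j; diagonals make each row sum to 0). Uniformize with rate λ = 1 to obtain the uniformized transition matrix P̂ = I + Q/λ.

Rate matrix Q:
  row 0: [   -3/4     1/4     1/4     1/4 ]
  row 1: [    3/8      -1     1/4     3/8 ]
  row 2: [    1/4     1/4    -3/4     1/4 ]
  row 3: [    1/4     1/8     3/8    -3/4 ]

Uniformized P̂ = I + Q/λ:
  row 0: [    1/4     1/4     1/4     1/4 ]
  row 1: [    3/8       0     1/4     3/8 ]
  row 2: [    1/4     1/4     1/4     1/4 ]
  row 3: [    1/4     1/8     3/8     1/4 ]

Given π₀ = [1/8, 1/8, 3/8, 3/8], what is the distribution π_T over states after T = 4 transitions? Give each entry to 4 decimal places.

t=0: π = [0.1250, 0.1250, 0.3750, 0.3750]
t=1: π = [0.2656, 0.1719, 0.2969, 0.2656]
t=2: π = [0.2715, 0.1738, 0.2832, 0.2715]
t=3: π = [0.2717, 0.1726, 0.2839, 0.2717]
t=4: π = [0.2716, 0.1729, 0.2840, 0.2716]

π = [0.2716, 0.1729, 0.2840, 0.2716]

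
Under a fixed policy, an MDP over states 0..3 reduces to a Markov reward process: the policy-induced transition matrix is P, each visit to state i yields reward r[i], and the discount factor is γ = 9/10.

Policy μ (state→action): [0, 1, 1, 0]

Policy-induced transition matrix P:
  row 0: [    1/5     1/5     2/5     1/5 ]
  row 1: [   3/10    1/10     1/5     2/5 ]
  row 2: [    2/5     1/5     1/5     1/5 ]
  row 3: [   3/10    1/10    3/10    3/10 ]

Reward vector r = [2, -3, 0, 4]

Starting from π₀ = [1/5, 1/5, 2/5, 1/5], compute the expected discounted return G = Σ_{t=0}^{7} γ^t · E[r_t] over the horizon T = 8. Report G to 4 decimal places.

G = 6.0479

t=0: π = [0.2000, 0.2000, 0.4000, 0.2000], E[r] = 0.6000, γ^t·E[r] = 0.600000, running G = 0.600000
t=1: π = [0.3200, 0.1600, 0.2600, 0.2600], E[r] = 1.2000, γ^t·E[r] = 1.080000, running G = 1.680000
t=2: π = [0.2940, 0.1580, 0.2900, 0.2580], E[r] = 1.1460, γ^t·E[r] = 0.928260, running G = 2.608260
t=3: π = [0.2996, 0.1584, 0.2846, 0.2574], E[r] = 1.1536, γ^t·E[r] = 0.840974, running G = 3.449234
t=4: π = [0.2985, 0.1584, 0.2857, 0.2574], E[r] = 1.1514, γ^t·E[r] = 0.755447, running G = 4.204681
t=5: π = [0.2987, 0.1584, 0.2854, 0.2574], E[r] = 1.1519, γ^t·E[r] = 0.680178, running G = 4.884859
t=6: π = [0.2987, 0.1584, 0.2855, 0.2574], E[r] = 1.1518, γ^t·E[r] = 0.612114, running G = 5.496974
t=7: π = [0.2987, 0.1584, 0.2855, 0.2574], E[r] = 1.1518, γ^t·E[r] = 0.550911, running G = 6.047885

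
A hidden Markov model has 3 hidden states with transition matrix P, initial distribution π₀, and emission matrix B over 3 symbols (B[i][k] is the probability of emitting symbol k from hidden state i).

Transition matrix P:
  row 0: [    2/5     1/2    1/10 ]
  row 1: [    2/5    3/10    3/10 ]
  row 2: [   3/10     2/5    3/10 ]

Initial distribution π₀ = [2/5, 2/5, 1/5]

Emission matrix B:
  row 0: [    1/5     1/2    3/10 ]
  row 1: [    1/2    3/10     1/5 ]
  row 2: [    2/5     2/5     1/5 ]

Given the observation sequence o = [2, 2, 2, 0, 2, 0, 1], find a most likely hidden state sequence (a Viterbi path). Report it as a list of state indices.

t=0: δ = [1.200e-01, 8.000e-02, 4.000e-02]  (obs o_0=2)
t=1: δ = [1.440e-02, 1.200e-02, 4.800e-03]  ψ = [0, 0, 1]  (obs o_1=2)
t=2: δ = [1.728e-03, 1.440e-03, 7.200e-04]  ψ = [0, 0, 1]  (obs o_2=2)
t=3: δ = [1.382e-04, 4.320e-04, 1.728e-04]  ψ = [0, 0, 1]  (obs o_3=0)
t=4: δ = [5.184e-05, 2.592e-05, 2.592e-05]  ψ = [1, 1, 1]  (obs o_4=2)
t=5: δ = [4.147e-06, 1.296e-05, 3.110e-06]  ψ = [0, 0, 1]  (obs o_5=0)
t=6: δ = [2.592e-06, 1.166e-06, 1.555e-06]  ψ = [1, 1, 1]  (obs o_6=1)
backtrack: best end state = 0; path = [0, 0, 0, 1, 0, 1, 0]

path = [0, 0, 0, 1, 0, 1, 0]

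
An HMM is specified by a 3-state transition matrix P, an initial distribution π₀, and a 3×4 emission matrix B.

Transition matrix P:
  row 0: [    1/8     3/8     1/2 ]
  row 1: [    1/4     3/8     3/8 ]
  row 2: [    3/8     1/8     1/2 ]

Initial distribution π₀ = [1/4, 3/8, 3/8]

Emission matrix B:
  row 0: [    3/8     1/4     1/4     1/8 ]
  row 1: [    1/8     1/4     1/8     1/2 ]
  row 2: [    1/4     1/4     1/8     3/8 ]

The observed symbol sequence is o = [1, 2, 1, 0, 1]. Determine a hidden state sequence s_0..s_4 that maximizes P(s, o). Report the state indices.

t=0: δ = [6.250e-02, 9.375e-02, 9.375e-02]  (obs o_0=1)
t=1: δ = [8.789e-03, 4.395e-03, 5.859e-03]  ψ = [2, 1, 2]  (obs o_1=2)
t=2: δ = [5.493e-04, 8.240e-04, 1.099e-03]  ψ = [2, 0, 0]  (obs o_2=1)
t=3: δ = [1.545e-04, 3.862e-05, 1.373e-04]  ψ = [2, 1, 2]  (obs o_3=0)
t=4: δ = [1.287e-05, 1.448e-05, 1.931e-05]  ψ = [2, 0, 0]  (obs o_4=1)
backtrack: best end state = 2; path = [2, 0, 2, 0, 2]

path = [2, 0, 2, 0, 2]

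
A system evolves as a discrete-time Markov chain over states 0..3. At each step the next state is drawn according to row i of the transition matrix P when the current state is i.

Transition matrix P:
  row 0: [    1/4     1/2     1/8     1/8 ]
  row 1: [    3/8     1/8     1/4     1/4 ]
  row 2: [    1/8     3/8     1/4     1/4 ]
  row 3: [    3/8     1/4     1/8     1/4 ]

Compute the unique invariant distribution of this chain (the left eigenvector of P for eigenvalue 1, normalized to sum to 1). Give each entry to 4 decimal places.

Balance equations π_j = Σ_i π_i·P[i][j]:
  π_0 = 1/4·π_0 + 3/8·π_1 + 1/8·π_2 + 3/8·π_3
  π_1 = 1/2·π_0 + 1/8·π_1 + 3/8·π_2 + 1/4·π_3
  π_2 = 1/8·π_0 + 1/4·π_1 + 1/4·π_2 + 1/8·π_3
  normalize: π_0 + π_1 + π_2 + π_3 = 1
Solving the linear system gives exactly π = [82/281, 173/562, 105/562, 60/281].

π = [0.2918, 0.3078, 0.1868, 0.2135]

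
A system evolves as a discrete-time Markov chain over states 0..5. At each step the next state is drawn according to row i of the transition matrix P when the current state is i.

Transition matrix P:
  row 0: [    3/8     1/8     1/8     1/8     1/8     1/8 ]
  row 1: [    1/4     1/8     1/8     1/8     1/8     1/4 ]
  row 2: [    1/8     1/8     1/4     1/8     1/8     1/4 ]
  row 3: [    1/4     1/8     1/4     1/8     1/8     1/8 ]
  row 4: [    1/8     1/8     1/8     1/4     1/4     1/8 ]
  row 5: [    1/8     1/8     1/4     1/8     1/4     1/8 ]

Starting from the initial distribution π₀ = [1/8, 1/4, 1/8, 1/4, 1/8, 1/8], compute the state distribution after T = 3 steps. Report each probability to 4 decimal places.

t=0: π = [0.1250, 0.2500, 0.1250, 0.2500, 0.1250, 0.1250]
t=1: π = [0.2188, 0.1250, 0.1875, 0.1406, 0.1563, 0.1719]
t=2: π = [0.2129, 0.1250, 0.1875, 0.1445, 0.1660, 0.1641]
t=3: π = [0.2119, 0.1250, 0.1870, 0.1458, 0.1663, 0.1641]

π = [0.2119, 0.1250, 0.1870, 0.1458, 0.1663, 0.1641]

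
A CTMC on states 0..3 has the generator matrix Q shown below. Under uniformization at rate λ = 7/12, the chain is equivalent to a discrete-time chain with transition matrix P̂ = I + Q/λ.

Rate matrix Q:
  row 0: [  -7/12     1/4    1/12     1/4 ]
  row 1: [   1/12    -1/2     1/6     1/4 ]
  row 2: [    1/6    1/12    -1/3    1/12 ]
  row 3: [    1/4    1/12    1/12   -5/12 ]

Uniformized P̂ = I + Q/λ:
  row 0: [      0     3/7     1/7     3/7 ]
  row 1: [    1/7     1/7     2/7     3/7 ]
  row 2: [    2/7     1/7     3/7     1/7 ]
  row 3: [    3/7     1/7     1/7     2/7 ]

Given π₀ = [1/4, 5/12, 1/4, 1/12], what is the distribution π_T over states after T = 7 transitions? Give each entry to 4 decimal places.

π = [0.2339, 0.2097, 0.2419, 0.3145]

t=0: π = [0.2500, 0.4167, 0.2500, 0.0833]
t=1: π = [0.1667, 0.2143, 0.2738, 0.3452]
t=2: π = [0.2568, 0.1905, 0.2517, 0.3010]
t=3: π = [0.2281, 0.2162, 0.2420, 0.3137]
t=4: π = [0.2345, 0.2080, 0.2429, 0.3146]
t=5: π = [0.2340, 0.2098, 0.2420, 0.3142]
t=6: π = [0.2338, 0.2097, 0.2420, 0.3145]
t=7: π = [0.2339, 0.2097, 0.2419, 0.3145]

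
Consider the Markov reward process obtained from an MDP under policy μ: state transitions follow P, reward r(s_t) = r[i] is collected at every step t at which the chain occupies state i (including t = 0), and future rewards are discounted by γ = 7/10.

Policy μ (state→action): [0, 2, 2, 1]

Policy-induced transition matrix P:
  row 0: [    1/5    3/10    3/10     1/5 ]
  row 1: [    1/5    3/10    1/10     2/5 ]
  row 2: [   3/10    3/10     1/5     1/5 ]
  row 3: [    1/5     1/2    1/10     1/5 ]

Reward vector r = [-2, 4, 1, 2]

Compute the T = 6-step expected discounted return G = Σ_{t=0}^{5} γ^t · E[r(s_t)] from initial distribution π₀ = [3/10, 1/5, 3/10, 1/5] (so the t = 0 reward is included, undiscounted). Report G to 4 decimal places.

G = 4.0742

t=0: π = [0.3000, 0.2000, 0.3000, 0.2000], E[r] = 0.9000, γ^t·E[r] = 0.900000, running G = 0.900000
t=1: π = [0.2300, 0.3400, 0.1900, 0.2400], E[r] = 1.5700, γ^t·E[r] = 1.099000, running G = 1.999000
t=2: π = [0.2190, 0.3480, 0.1650, 0.2680], E[r] = 1.6550, γ^t·E[r] = 0.810950, running G = 2.809950
t=3: π = [0.2165, 0.3536, 0.1603, 0.2696], E[r] = 1.6809, γ^t·E[r] = 0.576549, running G = 3.386499
t=4: π = [0.2160, 0.3539, 0.1593, 0.2707], E[r] = 1.6844, γ^t·E[r] = 0.404422, running G = 3.790921
t=5: π = [0.2159, 0.3541, 0.1591, 0.2708], E[r] = 1.6854, γ^t·E[r] = 0.283268, running G = 4.074189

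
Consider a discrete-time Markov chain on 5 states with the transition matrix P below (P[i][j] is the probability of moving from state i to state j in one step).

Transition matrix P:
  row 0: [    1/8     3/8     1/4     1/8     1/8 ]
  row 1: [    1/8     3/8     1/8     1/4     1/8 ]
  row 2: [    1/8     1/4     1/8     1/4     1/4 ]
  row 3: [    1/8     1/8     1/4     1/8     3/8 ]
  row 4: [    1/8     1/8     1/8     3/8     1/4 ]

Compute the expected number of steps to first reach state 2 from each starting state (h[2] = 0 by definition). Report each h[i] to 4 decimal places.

h = [5.2447, 5.8973, 0.0000, 5.2205, 5.8006]

First-step conditioning: h[2] = 0; for i ≠ 2, h[i] = 1 + Σ_k P[i][k]·h[k].
  h[0] = 1 + 1/8·h[0] + 3/8·h[1] + 1/8·h[3] + 1/8·h[4]
  h[1] = 1 + 1/8·h[0] + 3/8·h[1] + 1/4·h[3] + 1/8·h[4]
  h[3] = 1 + 1/8·h[0] + 1/8·h[1] + 1/8·h[3] + 3/8·h[4]
  h[4] = 1 + 1/8·h[0] + 1/8·h[1] + 3/8·h[3] + 1/4·h[4]
Solving the 4×4 linear system over states ≠ 2 gives exactly h = [1736/331, 1952/331, 0, 1728/331, 1920/331] (h[2] = 0 is the target).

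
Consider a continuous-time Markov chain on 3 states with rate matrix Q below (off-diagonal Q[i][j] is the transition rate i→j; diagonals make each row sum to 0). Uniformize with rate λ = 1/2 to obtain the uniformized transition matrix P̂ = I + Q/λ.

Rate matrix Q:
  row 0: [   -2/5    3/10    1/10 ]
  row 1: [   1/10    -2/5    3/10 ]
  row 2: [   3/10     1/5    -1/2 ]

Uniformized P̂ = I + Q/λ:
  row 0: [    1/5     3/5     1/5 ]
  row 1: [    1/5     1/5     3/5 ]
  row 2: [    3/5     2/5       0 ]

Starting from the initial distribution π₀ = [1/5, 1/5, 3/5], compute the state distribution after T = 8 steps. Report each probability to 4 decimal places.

π = [0.3182, 0.3862, 0.2956]

t=0: π = [0.2000, 0.2000, 0.6000]
t=1: π = [0.4400, 0.4000, 0.1600]
t=2: π = [0.2640, 0.4080, 0.3280]
t=3: π = [0.3312, 0.3712, 0.2976]
t=4: π = [0.3190, 0.3920, 0.2890]
t=5: π = [0.3156, 0.3854, 0.2990]
t=6: π = [0.3196, 0.3860, 0.2944]
t=7: π = [0.3177, 0.3867, 0.2955]
t=8: π = [0.3182, 0.3862, 0.2956]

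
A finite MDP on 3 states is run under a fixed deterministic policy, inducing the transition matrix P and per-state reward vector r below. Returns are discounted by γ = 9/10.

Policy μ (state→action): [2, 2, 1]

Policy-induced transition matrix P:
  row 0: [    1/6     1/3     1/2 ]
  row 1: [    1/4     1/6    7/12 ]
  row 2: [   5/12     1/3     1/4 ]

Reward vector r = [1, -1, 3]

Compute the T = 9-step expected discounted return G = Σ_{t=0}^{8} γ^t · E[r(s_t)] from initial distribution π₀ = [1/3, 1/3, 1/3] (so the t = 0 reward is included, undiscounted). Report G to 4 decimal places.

G = 7.5417

t=0: π = [0.3333, 0.3333, 0.3333], E[r] = 1.0000, γ^t·E[r] = 1.000000, running G = 1.000000
t=1: π = [0.2778, 0.2778, 0.4444], E[r] = 1.3333, γ^t·E[r] = 1.200000, running G = 2.200000
t=2: π = [0.3009, 0.2870, 0.4120], E[r] = 1.2500, γ^t·E[r] = 1.012500, running G = 3.212500
t=3: π = [0.2936, 0.2855, 0.4209], E[r] = 1.2708, γ^t·E[r] = 0.926438, running G = 4.138938
t=4: π = [0.2957, 0.2858, 0.4186], E[r] = 1.2656, γ^t·E[r] = 0.830377, running G = 4.969314
t=5: π = [0.2951, 0.2857, 0.4192], E[r] = 1.2669, γ^t·E[r] = 0.748108, running G = 5.717422
t=6: π = [0.2953, 0.2857, 0.4190], E[r] = 1.2666, γ^t·E[r] = 0.673124, running G = 6.390546
t=7: π = [0.2952, 0.2857, 0.4191], E[r] = 1.2667, γ^t·E[r] = 0.605851, running G = 6.996396
t=8: π = [0.2952, 0.2857, 0.4190], E[r] = 1.2667, γ^t·E[r] = 0.545257, running G = 7.541653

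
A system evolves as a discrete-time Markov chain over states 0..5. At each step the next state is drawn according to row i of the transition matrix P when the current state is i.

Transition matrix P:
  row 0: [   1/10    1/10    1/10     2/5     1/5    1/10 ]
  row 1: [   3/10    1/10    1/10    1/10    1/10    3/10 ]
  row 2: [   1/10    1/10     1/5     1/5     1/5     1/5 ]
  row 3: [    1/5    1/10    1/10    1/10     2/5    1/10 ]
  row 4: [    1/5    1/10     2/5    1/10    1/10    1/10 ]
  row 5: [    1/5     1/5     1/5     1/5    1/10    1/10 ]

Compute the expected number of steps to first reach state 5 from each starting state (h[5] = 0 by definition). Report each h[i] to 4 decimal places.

First-step conditioning: h[5] = 0; for i ≠ 5, h[i] = 1 + Σ_k P[i][k]·h[k].
  h[0] = 1 + 1/10·h[0] + 1/10·h[1] + 1/10·h[2] + 2/5·h[3] + 1/5·h[4]
  h[1] = 1 + 3/10·h[0] + 1/10·h[1] + 1/10·h[2] + 1/10·h[3] + 1/10·h[4]
  h[2] = 1 + 1/10·h[0] + 1/10·h[1] + 1/5·h[2] + 1/5·h[3] + 1/5·h[4]
  h[3] = 1 + 1/5·h[0] + 1/10·h[1] + 1/10·h[2] + 1/10·h[3] + 2/5·h[4]
  h[4] = 1 + 1/5·h[0] + 1/10·h[1] + 2/5·h[2] + 1/10·h[3] + 1/10·h[4]
Solving the 5×5 linear system over states ≠ 5 gives exactly h = [12300/1699, 108810/18689, 120400/18689, 134700/18689, 131400/18689, 0] (h[5] = 0 is the target).

h = [7.2396, 5.8221, 6.4423, 7.2074, 7.0309, 0.0000]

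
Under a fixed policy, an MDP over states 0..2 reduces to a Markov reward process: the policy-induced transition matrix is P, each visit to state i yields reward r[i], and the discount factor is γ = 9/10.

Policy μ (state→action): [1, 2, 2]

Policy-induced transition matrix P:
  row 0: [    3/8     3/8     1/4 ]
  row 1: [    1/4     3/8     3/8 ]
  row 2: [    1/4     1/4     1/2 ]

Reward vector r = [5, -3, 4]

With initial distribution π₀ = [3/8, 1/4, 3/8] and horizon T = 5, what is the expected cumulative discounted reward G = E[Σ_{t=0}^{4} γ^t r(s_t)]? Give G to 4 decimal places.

t=0: π = [0.3750, 0.2500, 0.3750], E[r] = 2.6250, γ^t·E[r] = 2.625000, running G = 2.625000
t=1: π = [0.2969, 0.3281, 0.3750], E[r] = 2.0000, γ^t·E[r] = 1.800000, running G = 4.425000
t=2: π = [0.2871, 0.3281, 0.3848], E[r] = 1.9902, γ^t·E[r] = 1.612090, running G = 6.037090
t=3: π = [0.2859, 0.3269, 0.3872], E[r] = 1.9976, γ^t·E[r] = 1.456220, running G = 7.493310
t=4: π = [0.2857, 0.3266, 0.3877], E[r] = 1.9995, γ^t·E[r] = 1.311900, running G = 8.805210

G = 8.8052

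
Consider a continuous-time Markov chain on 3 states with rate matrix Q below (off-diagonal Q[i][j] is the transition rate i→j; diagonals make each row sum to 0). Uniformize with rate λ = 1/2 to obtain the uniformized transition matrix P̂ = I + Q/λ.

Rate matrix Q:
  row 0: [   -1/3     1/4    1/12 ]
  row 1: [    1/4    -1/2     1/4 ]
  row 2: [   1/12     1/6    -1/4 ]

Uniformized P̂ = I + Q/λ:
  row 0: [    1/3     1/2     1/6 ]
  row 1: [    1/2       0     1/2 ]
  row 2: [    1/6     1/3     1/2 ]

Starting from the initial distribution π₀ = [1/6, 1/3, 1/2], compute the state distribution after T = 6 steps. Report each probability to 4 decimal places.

π = [0.3155, 0.2899, 0.3946]

t=0: π = [0.1667, 0.3333, 0.5000]
t=1: π = [0.3056, 0.2500, 0.4444]
t=2: π = [0.3009, 0.3009, 0.3981]
t=3: π = [0.3171, 0.2832, 0.3997]
t=4: π = [0.3139, 0.2918, 0.3943]
t=5: π = [0.3163, 0.2884, 0.3954]
t=6: π = [0.3155, 0.2899, 0.3946]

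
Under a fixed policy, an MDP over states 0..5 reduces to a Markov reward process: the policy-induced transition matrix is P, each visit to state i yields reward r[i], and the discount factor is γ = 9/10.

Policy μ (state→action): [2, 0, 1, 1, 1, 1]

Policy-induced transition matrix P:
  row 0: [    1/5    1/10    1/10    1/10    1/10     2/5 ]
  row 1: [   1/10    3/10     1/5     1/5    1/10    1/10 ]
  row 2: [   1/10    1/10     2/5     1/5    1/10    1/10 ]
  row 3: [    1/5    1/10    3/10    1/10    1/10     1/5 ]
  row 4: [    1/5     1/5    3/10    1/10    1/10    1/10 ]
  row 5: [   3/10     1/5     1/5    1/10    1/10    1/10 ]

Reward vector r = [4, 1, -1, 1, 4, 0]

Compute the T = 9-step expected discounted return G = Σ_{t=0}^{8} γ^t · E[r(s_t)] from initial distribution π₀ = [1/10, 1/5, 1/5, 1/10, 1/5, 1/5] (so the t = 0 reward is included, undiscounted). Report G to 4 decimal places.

G = 7.1729

t=0: π = [0.1000, 0.2000, 0.2000, 0.1000, 0.2000, 0.2000], E[r] = 1.3000, γ^t·E[r] = 1.300000, running G = 1.300000
t=1: π = [0.1800, 0.1800, 0.2600, 0.1400, 0.1000, 0.1400], E[r] = 1.1800, γ^t·E[r] = 1.062000, running G = 2.362000
t=2: π = [0.1700, 0.1600, 0.2580, 0.1440, 0.1000, 0.1680], E[r] = 1.1260, γ^t·E[r] = 0.912060, running G = 3.274060
t=3: π = [0.1750, 0.1588, 0.2590, 0.1418, 0.1000, 0.1654], E[r] = 1.1416, γ^t·E[r] = 0.832226, running G = 4.106286
t=4: π = [0.1748, 0.1583, 0.2585, 0.1418, 0.1000, 0.1667], E[r] = 1.1406, γ^t·E[r] = 0.748374, running G = 4.854660
t=5: π = [0.1750, 0.1583, 0.2584, 0.1417, 0.1000, 0.1666], E[r] = 1.1416, γ^t·E[r] = 0.674084, running G = 5.528745
t=6: π = [0.1750, 0.1583, 0.2583, 0.1417, 0.1000, 0.1667], E[r] = 1.1416, γ^t·E[r] = 0.606694, running G = 6.135439
t=7: π = [0.1750, 0.1583, 0.2583, 0.1417, 0.1000, 0.1667], E[r] = 1.1417, γ^t·E[r] = 0.546051, running G = 6.681490
t=8: π = [0.1750, 0.1583, 0.2583, 0.1417, 0.1000, 0.1667], E[r] = 1.1417, γ^t·E[r] = 0.491448, running G = 7.172939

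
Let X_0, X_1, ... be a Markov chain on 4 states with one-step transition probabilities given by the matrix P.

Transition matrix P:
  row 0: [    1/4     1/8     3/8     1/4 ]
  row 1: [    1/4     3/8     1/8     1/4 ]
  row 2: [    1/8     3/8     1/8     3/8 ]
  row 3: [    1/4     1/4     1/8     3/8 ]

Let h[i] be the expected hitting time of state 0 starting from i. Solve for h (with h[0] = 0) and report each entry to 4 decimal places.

First-step conditioning: h[0] = 0; for i ≠ 0, h[i] = 1 + Σ_k P[i][k]·h[k].
  h[1] = 1 + 3/8·h[1] + 1/8·h[2] + 1/4·h[3]
  h[2] = 1 + 3/8·h[1] + 1/8·h[2] + 3/8·h[3]
  h[3] = 1 + 1/4·h[1] + 1/8·h[2] + 3/8·h[3]
Solving the 3×3 linear system over states ≠ 0 gives exactly h = [0, 64/15, 24/5, 64/15] (h[0] = 0 is the target).

h = [0.0000, 4.2667, 4.8000, 4.2667]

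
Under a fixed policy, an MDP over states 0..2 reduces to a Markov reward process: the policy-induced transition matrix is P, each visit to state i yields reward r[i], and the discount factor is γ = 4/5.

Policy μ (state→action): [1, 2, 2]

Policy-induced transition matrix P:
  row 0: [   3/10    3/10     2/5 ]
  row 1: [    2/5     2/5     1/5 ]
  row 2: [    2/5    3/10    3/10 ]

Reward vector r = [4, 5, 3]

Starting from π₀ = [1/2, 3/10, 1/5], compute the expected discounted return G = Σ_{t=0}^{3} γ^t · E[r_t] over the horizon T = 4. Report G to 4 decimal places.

G = 11.9513

t=0: π = [0.5000, 0.3000, 0.2000], E[r] = 4.1000, γ^t·E[r] = 4.100000, running G = 4.100000
t=1: π = [0.3500, 0.3300, 0.3200], E[r] = 4.0100, γ^t·E[r] = 3.208000, running G = 7.308000
t=2: π = [0.3650, 0.3330, 0.3020], E[r] = 4.0310, γ^t·E[r] = 2.579840, running G = 9.887840
t=3: π = [0.3635, 0.3333, 0.3032], E[r] = 4.0301, γ^t·E[r] = 2.063411, running G = 11.951251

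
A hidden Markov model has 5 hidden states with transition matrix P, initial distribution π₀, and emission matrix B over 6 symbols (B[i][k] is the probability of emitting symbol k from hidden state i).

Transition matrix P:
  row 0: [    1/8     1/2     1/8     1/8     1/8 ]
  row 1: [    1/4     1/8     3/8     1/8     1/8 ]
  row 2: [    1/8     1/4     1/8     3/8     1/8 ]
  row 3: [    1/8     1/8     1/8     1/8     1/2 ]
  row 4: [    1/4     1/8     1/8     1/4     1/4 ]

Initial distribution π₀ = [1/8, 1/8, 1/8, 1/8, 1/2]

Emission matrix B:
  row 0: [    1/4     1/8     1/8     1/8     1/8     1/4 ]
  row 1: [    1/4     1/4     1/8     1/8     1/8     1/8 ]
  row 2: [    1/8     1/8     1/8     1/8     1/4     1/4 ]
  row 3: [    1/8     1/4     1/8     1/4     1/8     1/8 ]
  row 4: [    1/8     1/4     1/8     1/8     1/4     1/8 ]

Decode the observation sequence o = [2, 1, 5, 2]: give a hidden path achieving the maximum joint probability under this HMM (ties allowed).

path = [4, 4, 0, 1]

t=0: δ = [1.562e-02, 1.562e-02, 1.562e-02, 1.562e-02, 6.250e-02]  (obs o_0=2)
t=1: δ = [1.953e-03, 1.953e-03, 9.766e-04, 3.906e-03, 3.906e-03]  ψ = [4, 0, 4, 4, 4]  (obs o_1=1)
t=2: δ = [2.441e-04, 1.221e-04, 1.831e-04, 1.221e-04, 2.441e-04]  ψ = [4, 0, 1, 4, 3]  (obs o_2=5)
t=3: δ = [7.629e-06, 1.526e-05, 5.722e-06, 8.583e-06, 7.629e-06]  ψ = [4, 0, 1, 2, 3]  (obs o_3=2)
backtrack: best end state = 1; path = [4, 4, 0, 1]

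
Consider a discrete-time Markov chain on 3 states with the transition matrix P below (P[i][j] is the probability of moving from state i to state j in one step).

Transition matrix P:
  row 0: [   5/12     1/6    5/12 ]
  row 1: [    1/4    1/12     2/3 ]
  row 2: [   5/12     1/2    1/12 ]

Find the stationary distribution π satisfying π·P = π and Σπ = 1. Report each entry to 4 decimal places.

Balance equations π_j = Σ_i π_i·P[i][j]:
  π_0 = 5/12·π_0 + 1/4·π_1 + 5/12·π_2
  π_1 = 1/6·π_0 + 1/12·π_1 + 1/2·π_2
  normalize: π_0 + π_1 + π_2 = 1
Solving the linear system gives exactly π = [73/196, 13/49, 71/196].

π = [0.3724, 0.2653, 0.3622]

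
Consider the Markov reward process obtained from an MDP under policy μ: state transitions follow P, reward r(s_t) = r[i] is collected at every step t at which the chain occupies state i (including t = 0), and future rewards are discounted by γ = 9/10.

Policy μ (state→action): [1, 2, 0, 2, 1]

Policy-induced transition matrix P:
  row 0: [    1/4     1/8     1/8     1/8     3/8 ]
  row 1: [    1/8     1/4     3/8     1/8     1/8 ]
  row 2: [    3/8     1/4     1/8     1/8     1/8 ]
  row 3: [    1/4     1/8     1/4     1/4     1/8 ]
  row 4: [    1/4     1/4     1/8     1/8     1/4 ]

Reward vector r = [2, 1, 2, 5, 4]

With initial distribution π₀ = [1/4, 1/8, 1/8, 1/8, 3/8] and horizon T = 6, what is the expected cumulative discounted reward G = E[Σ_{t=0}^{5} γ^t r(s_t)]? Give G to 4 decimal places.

t=0: π = [0.2500, 0.1250, 0.1250, 0.1250, 0.3750], E[r] = 3.0000, γ^t·E[r] = 3.000000, running G = 3.000000
t=1: π = [0.2500, 0.2031, 0.1719, 0.1406, 0.2344], E[r] = 2.6875, γ^t·E[r] = 2.418750, running G = 5.418750
t=2: π = [0.2461, 0.2012, 0.1934, 0.1426, 0.2168], E[r] = 2.6602, γ^t·E[r] = 2.154727, running G = 7.573477
t=3: π = [0.2490, 0.2014, 0.1931, 0.1428, 0.2136], E[r] = 2.6543, γ^t·E[r] = 1.934982, running G = 9.508459
t=4: π = [0.2490, 0.2010, 0.1932, 0.1429, 0.2140], E[r] = 2.6555, γ^t·E[r] = 1.742245, running G = 11.250704
t=5: π = [0.2490, 0.2010, 0.1931, 0.1429, 0.2140], E[r] = 2.6555, γ^t·E[r] = 1.568057, running G = 12.818761

G = 12.8188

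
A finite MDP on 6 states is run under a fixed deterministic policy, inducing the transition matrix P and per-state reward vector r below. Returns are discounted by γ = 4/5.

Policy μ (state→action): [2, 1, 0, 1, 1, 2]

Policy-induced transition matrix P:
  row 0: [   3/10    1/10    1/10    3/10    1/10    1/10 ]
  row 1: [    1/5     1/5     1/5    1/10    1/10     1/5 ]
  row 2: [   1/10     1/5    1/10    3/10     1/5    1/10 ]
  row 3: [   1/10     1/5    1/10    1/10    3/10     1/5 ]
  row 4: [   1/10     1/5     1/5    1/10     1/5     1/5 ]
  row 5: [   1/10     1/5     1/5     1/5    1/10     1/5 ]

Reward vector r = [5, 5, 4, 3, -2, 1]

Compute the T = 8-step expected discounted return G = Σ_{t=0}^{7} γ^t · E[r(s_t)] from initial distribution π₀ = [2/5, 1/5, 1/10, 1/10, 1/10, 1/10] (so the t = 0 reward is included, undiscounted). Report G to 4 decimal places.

G = 12.1201

t=0: π = [0.4000, 0.2000, 0.1000, 0.1000, 0.1000, 0.1000], E[r] = 3.6000, γ^t·E[r] = 3.600000, running G = 3.600000
t=1: π = [0.2000, 0.1600, 0.1400, 0.2100, 0.1400, 0.1500], E[r] = 2.8600, γ^t·E[r] = 2.288000, running G = 5.888000
t=2: π = [0.1560, 0.1800, 0.1450, 0.1830, 0.1700, 0.1660], E[r] = 2.6350, γ^t·E[r] = 1.686400, running G = 7.574400
t=3: π = [0.1492, 0.1844, 0.1516, 0.1768, 0.1681, 0.1699], E[r] = 2.6385, γ^t·E[r] = 1.350912, running G = 8.925312
t=4: π = [0.1483, 0.1851, 0.1522, 0.1772, 0.1673, 0.1699], E[r] = 2.6425, γ^t·E[r] = 1.082356, running G = 10.007668
t=5: π = [0.1482, 0.1852, 0.1522, 0.1771, 0.1674, 0.1699], E[r] = 2.6421, γ^t·E[r] = 0.865755, running G = 10.873423
t=6: π = [0.1482, 0.1852, 0.1523, 0.1771, 0.1674, 0.1700], E[r] = 2.6421, γ^t·E[r] = 0.692608, running G = 11.566031
t=7: π = [0.1481, 0.1852, 0.1523, 0.1771, 0.1674, 0.1700], E[r] = 2.6421, γ^t·E[r] = 0.554090, running G = 12.120121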